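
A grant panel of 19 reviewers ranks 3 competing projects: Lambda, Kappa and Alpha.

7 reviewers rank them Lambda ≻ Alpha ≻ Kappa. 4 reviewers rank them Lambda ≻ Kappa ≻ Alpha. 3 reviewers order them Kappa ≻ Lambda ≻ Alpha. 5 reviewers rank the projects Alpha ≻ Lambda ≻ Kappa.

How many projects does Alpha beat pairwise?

1

Alpha against each rival (19 reviewers):
Alpha–Lambda: Lambda 14–5.
Alpha vs Kappa: Alpha is ranked higher on 7+5 = 12 ballots, Kappa on 7. Alpha wins 12–7.
Alpha beats Kappa; loses to Lambda — 1 pairwise win.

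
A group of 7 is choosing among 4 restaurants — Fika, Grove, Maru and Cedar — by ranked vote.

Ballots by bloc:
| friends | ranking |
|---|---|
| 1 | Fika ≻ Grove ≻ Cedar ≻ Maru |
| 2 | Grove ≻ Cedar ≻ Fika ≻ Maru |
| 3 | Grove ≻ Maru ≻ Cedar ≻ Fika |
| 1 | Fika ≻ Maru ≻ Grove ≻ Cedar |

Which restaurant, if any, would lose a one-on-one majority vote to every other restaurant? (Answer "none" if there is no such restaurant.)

none

Pairwise majorities:
Fika vs Grove: 2 to 5, Grove.
Fika vs Maru: Fika wins 4–3.
Fika vs Cedar: Fika is ranked higher on 1+1 = 2 ballots, Cedar on 5. Cedar wins 5–2.
Grove vs Maru: Grove wins 6–1.
Grove vs Cedar: Grove wins 7–0.
Maru vs Cedar: Maru preferred on 3+1 = 4 ballots; Maru wins 4–3.
Every restaurant wins at least one matchup (Fika beats Maru; Grove beats Fika; Maru beats Cedar; Cedar beats Fika), so there is no Condorcet loser.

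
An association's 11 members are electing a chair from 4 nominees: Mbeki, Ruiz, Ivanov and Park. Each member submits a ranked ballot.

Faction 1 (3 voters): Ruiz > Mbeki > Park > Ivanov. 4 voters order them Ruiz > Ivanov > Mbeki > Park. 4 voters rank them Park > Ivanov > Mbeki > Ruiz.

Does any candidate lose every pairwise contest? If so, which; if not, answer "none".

Head-to-head results (11 voters):
Mbeki vs Ruiz: Ruiz, 7–4.
Mbeki vs Ivanov: 3 to 8, Ivanov.
Mbeki–Park: Mbeki 7–4.
Ruiz vs Ivanov: Ruiz is ranked higher on 3+4 = 7 ballots, Ivanov on 4. Ruiz wins 7–4.
Ruiz vs Park: Ruiz is ranked higher on 3+4 = 7 ballots, Park on 4. Ruiz wins 7–4.
Ivanov vs Park: 4 to 7, Park.
Each candidate has at least one pairwise win (Mbeki beats Park; Ruiz beats Mbeki; Ivanov beats Mbeki; Park beats Ivanov) — no Condorcet loser.

none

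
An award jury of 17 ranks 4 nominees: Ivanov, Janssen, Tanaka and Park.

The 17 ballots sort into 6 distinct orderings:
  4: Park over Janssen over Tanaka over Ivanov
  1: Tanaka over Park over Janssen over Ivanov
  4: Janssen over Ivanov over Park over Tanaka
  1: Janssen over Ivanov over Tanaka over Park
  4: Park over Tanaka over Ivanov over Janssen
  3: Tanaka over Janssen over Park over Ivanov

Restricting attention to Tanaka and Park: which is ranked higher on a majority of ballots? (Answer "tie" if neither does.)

Ballots ranking Tanaka above Park: 1 + 1 + 3 = 5.
Ballots ranking Park above Tanaka: 17 − 5 = 12.
Park wins the head-to-head 12–5.

Park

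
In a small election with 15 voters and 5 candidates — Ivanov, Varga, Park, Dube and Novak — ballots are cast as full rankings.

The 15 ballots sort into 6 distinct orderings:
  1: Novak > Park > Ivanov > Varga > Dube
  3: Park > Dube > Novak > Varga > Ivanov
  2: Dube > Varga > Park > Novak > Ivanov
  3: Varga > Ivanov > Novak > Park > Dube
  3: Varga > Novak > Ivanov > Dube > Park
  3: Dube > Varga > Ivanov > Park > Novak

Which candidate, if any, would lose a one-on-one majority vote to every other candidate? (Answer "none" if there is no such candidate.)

Pairwise majorities:
Ivanov vs Varga: 1 to 14, Varga.
Ivanov vs Park: 3+3+3 = 9 for Ivanov, 6 for Park — Ivanov by 9–6.
Ivanov vs Dube: 7 to 8, Dube.
Ivanov vs Novak: Novak wins 9–6.
Varga vs Park: Varga preferred on 2+3+3+3 = 11 ballots; Varga wins 11–4.
Varga–Dube: Dube 8–7.
Varga vs Novak: 2+3+3+3 = 11 for Varga, 4 for Novak — Varga by 11–4.
Park vs Dube: 7 to 8, Dube.
Park–Novak: Park 8–7.
Dube vs Novak: Dube preferred on 3+2+3 = 8 ballots; Dube wins 8–7.
Every candidate wins at least one matchup (Ivanov beats Park; Varga beats Ivanov; Park beats Novak; Dube beats Ivanov; Novak beats Ivanov), so there is no Condorcet loser.

none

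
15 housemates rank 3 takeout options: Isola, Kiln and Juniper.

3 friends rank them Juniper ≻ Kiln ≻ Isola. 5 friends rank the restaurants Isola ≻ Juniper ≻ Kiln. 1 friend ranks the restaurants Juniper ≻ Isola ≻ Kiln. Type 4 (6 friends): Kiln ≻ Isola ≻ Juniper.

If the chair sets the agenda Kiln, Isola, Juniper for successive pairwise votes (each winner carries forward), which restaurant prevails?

Juniper

Round 1: Kiln vs Isola — 9–6, Kiln advances.
Round 2: Kiln vs Juniper — 6–9, Juniper advances.
The agenda winner is Juniper.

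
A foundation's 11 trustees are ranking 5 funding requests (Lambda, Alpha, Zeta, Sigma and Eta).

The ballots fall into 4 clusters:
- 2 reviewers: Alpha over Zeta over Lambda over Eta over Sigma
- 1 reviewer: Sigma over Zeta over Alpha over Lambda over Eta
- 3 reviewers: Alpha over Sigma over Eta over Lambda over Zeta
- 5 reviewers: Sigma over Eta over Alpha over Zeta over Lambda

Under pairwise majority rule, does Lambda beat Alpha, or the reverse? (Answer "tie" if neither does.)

Alpha

No ballot ranks Lambda above Alpha: 0.
Ballots ranking Alpha above Lambda: 11 − 0 = 11.
Alpha wins the head-to-head 11–0.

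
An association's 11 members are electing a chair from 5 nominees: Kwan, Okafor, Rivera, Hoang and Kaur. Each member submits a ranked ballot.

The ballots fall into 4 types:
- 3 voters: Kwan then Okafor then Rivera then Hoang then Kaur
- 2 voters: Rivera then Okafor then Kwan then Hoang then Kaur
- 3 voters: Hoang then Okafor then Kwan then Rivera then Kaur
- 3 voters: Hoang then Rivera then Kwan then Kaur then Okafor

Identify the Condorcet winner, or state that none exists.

Check each pair by majority over 11 ballots:
Kwan vs Okafor: 6 to 5, Kwan.
Kwan vs Rivera: Kwan wins 6–5.
Kwan vs Hoang: 3+2 = 5 for Kwan, 6 for Hoang — Hoang by 6–5.
Kwan vs Kaur: 11 to 0, Kwan.
Okafor vs Rivera: 3+3 = 6 for Okafor, 5 for Rivera — Okafor by 6–5.
Okafor vs Hoang: Hoang wins 6–5.
Okafor vs Kaur: 3+2+3 = 8 for Okafor, 3 for Kaur — Okafor by 8–3.
Rivera–Hoang: Hoang 6–5.
Rivera vs Kaur: Rivera preferred on 3+2+3+3 = 11 ballots; Rivera wins 11–0.
Hoang vs Kaur: 11 to 0, Hoang.
Hoang defeats every rival head-to-head and is the Condorcet winner.

Hoang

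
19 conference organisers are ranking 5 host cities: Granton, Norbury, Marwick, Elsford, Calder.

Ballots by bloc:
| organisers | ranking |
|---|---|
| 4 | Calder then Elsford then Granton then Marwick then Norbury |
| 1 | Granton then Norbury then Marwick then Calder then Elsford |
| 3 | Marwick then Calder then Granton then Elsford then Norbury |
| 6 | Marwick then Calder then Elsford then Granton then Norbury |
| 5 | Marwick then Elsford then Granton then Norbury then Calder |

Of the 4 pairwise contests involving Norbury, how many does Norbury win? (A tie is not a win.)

Norbury against each rival (19 organisers):
Norbury vs Granton: Granton, 19–0.
Norbury vs Marwick: 1 for Norbury, 18 for Marwick — Marwick by 18–1.
Norbury vs Elsford: Elsford, 18–1.
Norbury vs Calder: Calder, 13–6.
Norbury beats no one; loses to Granton, Marwick, Elsford, Calder — 0 pairwise wins.

0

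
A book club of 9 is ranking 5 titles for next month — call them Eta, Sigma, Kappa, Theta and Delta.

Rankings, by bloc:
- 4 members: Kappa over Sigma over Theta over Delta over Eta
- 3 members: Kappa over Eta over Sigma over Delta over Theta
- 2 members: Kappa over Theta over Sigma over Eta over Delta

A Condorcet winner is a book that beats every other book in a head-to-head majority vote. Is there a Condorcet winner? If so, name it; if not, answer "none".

Kappa

Pairwise majorities:
Eta vs Sigma: Sigma wins 6–3.
Eta–Kappa: Kappa 9–0.
Eta vs Theta: Theta, 6–3.
Eta–Delta: Eta 5–4.
Sigma vs Kappa: Kappa wins 9–0.
Sigma vs Theta: Sigma wins 7–2.
Sigma vs Delta: Sigma, 9–0.
Kappa vs Theta: Kappa, 9–0.
Kappa vs Delta: Kappa wins 9–0.
Theta–Delta: Theta 6–3.
Kappa wins every pairwise contest, so Kappa is the Condorcet winner.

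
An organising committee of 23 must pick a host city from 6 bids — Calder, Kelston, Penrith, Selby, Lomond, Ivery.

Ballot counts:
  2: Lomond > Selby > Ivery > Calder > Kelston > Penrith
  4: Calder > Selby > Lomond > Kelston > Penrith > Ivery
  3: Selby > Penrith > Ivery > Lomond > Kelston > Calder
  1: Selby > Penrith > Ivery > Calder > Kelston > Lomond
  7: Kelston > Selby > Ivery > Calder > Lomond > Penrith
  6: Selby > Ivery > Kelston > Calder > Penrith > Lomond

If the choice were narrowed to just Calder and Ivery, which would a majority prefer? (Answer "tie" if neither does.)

Ivery

Ballots ranking Calder above Ivery: 4.
Ballots ranking Ivery above Calder: 23 − 4 = 19.
Ivery wins the head-to-head 19–4.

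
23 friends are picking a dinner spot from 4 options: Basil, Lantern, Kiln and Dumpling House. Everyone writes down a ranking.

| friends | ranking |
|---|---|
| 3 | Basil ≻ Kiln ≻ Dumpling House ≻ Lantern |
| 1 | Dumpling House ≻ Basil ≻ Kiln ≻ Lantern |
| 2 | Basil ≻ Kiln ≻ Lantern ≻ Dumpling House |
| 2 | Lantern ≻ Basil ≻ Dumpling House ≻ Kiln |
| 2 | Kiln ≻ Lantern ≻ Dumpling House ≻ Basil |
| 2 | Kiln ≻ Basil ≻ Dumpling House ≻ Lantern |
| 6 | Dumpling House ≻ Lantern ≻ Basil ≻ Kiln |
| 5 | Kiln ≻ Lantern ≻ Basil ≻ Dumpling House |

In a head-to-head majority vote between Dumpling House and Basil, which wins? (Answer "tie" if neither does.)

Basil

Ballots ranking Dumpling House above Basil: 1 + 2 + 6 = 9.
Ballots ranking Basil above Dumpling House: 23 − 9 = 14.
Basil wins the head-to-head 14–9.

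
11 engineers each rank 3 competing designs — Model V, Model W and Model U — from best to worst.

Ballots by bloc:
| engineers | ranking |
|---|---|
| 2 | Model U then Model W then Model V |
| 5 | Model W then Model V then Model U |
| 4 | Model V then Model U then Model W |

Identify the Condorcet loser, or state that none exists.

Head-to-head results (11 engineers):
Model V vs Model W: Model W, 7–4.
Model V vs Model U: Model V is ranked higher on 5+4 = 9 ballots, Model U on 2. Model V wins 9–2.
Model W vs Model U: 5 to 6, Model U.
Each design has at least one pairwise win (Model V beats Model U; Model W beats Model V; Model U beats Model W) — no Condorcet loser.

none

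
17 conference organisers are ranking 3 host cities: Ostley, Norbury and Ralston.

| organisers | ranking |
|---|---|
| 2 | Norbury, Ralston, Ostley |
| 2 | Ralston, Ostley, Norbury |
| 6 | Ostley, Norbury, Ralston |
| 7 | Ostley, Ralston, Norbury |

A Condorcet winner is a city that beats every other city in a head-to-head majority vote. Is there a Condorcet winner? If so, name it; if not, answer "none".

Head-to-head results (17 organisers):
Ostley–Norbury: Ostley 15–2.
Ostley vs Ralston: Ostley, 13–4.
Norbury–Ralston: Ralston 9–8.
Ostley wins every pairwise contest, so Ostley is the Condorcet winner.

Ostley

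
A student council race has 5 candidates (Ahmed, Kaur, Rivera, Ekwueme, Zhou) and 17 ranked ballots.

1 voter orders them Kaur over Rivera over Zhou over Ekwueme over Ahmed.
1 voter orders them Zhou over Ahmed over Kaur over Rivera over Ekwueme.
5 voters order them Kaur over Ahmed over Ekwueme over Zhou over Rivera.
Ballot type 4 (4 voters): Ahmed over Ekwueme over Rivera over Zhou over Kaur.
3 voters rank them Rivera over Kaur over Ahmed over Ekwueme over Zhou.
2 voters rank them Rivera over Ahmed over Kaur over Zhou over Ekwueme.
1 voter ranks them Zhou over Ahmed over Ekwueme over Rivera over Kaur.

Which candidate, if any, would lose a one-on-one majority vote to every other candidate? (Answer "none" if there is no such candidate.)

Pairwise majorities:
Ahmed vs Kaur: Kaur wins 9–8.
Ahmed vs Rivera: Ahmed wins 11–6.
Ahmed vs Ekwueme: Ahmed preferred on 1+5+4+3+2+1 = 16 ballots; Ahmed wins 16–1.
Ahmed vs Zhou: Ahmed preferred on 5+4+3+2 = 14 ballots; Ahmed wins 14–3.
Kaur vs Rivera: Rivera, 10–7.
Kaur vs Ekwueme: 12 to 5, Kaur.
Kaur vs Zhou: Kaur, 11–6.
Rivera vs Ekwueme: Rivera preferred on 1+1+3+2 = 7 ballots; Ekwueme wins 10–7.
Rivera vs Zhou: Rivera wins 10–7.
Ekwueme vs Zhou: Ekwueme, 12–5.
Zhou loses to every other candidate — it is the Condorcet loser.

Zhou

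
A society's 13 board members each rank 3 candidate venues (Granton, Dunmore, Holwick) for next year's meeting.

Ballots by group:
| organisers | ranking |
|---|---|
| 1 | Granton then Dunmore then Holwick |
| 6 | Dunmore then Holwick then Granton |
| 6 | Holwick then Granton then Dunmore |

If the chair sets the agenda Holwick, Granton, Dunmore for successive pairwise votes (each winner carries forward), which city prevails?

Dunmore

Round 1: Holwick vs Granton — 12–1, Holwick advances.
Round 2: Holwick vs Dunmore — 6–7, Dunmore advances.
The agenda winner is Dunmore.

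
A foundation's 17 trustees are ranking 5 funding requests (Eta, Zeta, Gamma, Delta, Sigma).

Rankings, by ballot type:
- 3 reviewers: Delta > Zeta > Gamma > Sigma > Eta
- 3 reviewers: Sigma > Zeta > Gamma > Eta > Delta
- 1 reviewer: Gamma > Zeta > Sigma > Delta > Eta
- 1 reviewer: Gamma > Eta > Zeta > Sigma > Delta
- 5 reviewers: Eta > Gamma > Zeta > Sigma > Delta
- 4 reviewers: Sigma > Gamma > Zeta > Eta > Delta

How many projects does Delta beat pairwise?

Delta against each rival (17 reviewers):
Delta vs Eta: Eta wins 13–4.
Delta vs Zeta: Zeta, 14–3.
Delta–Gamma: Gamma 14–3.
Delta vs Sigma: Sigma, 14–3.
Delta beats no one; loses to Eta, Zeta, Gamma, Sigma — 0 pairwise wins.

0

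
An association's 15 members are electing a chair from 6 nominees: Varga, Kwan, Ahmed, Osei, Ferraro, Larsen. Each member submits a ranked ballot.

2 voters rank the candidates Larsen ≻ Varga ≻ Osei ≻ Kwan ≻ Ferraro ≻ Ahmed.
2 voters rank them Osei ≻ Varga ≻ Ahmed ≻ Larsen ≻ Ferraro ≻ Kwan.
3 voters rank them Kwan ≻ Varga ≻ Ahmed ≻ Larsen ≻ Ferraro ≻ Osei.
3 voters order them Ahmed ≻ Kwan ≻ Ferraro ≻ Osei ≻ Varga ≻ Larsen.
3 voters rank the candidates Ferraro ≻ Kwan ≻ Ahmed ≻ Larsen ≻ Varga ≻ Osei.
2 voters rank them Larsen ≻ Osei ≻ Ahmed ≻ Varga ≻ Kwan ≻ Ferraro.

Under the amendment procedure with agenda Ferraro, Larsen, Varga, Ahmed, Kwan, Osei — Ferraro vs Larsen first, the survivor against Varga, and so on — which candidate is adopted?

Kwan

Round 1: Ferraro vs Larsen — 6–9, Larsen advances.
Round 2: Larsen vs Varga — 7–8, Varga advances.
Round 3: Varga vs Ahmed — 7–8, Ahmed advances.
Round 4: Ahmed vs Kwan — 7–8, Kwan advances.
Round 5: Kwan vs Osei — 9–6, Kwan advances.
The agenda winner is Kwan.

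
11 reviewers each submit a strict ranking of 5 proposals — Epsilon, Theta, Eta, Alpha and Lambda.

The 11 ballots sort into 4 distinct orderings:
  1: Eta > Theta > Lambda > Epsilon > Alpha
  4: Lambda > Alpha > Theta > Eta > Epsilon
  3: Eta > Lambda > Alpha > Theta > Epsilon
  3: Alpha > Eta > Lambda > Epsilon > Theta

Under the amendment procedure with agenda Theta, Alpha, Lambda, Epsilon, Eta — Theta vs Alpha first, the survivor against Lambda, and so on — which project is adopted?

Eta

Round 1: Theta vs Alpha — 1–10, Alpha advances.
Round 2: Alpha vs Lambda — 3–8, Lambda advances.
Round 3: Lambda vs Epsilon — 11–0, Lambda advances.
Round 4: Lambda vs Eta — 4–7, Eta advances.
The agenda winner is Eta.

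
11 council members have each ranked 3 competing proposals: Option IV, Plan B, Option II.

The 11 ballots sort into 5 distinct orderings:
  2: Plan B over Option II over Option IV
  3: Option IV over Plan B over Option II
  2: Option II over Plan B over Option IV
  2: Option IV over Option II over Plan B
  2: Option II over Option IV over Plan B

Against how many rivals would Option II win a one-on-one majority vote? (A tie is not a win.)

2

Option II against each rival (11 council members):
Option II–Option IV: Option II 6–5.
Option II vs Plan B: Option II preferred on 2+2+2 = 6 ballots; Option II wins 6–5.
Option II beats Option IV, Plan B — 2 pairwise wins.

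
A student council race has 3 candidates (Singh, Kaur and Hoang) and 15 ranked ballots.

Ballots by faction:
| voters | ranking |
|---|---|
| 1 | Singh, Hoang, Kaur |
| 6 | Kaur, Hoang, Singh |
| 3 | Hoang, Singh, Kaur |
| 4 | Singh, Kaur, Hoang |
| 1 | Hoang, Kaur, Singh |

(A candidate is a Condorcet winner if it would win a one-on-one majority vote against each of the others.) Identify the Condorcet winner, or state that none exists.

none

Check each pair by majority over 15 ballots:
Singh vs Kaur: Singh wins 8–7.
Singh–Hoang: Hoang 10–5.
Kaur vs Hoang: Kaur wins 10–5.
Every candidate loses at least once (Singh loses to Hoang; Kaur loses to Singh; Hoang loses to Kaur). The majority relation contains the cycle Singh > Kaur > Hoang > Singh, so there is no Condorcet winner.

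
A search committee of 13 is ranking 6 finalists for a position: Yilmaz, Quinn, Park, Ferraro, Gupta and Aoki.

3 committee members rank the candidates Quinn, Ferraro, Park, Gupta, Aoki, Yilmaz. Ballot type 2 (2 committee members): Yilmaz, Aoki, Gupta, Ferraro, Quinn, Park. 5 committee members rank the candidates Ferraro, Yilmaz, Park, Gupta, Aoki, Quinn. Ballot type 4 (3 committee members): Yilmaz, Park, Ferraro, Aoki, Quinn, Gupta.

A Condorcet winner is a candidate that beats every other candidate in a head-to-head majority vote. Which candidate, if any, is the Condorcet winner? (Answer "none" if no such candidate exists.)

Ferraro

Check each pair by majority over 13 ballots:
Yilmaz vs Quinn: 2+5+3 = 10 for Yilmaz, 3 for Quinn — Yilmaz by 10–3.
Yilmaz vs Park: Yilmaz is ranked higher on 2+5+3 = 10 ballots, Park on 3. Yilmaz wins 10–3.
Yilmaz vs Ferraro: Yilmaz is ranked higher on 2+3 = 5 ballots, Ferraro on 8. Ferraro wins 8–5.
Yilmaz vs Gupta: Yilmaz preferred on 2+5+3 = 10 ballots; Yilmaz wins 10–3.
Yilmaz vs Aoki: 2+5+3 = 10 for Yilmaz, 3 for Aoki — Yilmaz by 10–3.
Quinn vs Park: Quinn is ranked higher on 3+2 = 5 ballots, Park on 8. Park wins 8–5.
Quinn vs Ferraro: Quinn preferred on 3 ballots; Ferraro wins 10–3.
Quinn vs Gupta: 6 to 7, Gupta.
Quinn vs Aoki: 3 to 10, Aoki.
Park vs Ferraro: 3 to 10, Ferraro.
Park vs Gupta: 3+5+3 = 11 for Park, 2 for Gupta — Park by 11–2.
Park vs Aoki: 11 to 2, Park.
Ferraro vs Gupta: 3+5+3 = 11 for Ferraro, 2 for Gupta — Ferraro by 11–2.
Ferraro vs Aoki: Ferraro is ranked higher on 3+5+3 = 11 ballots, Aoki on 2. Ferraro wins 11–2.
Gupta vs Aoki: 8 to 5, Gupta.
Only Ferraro has no losses; Ferraro is the Condorcet winner.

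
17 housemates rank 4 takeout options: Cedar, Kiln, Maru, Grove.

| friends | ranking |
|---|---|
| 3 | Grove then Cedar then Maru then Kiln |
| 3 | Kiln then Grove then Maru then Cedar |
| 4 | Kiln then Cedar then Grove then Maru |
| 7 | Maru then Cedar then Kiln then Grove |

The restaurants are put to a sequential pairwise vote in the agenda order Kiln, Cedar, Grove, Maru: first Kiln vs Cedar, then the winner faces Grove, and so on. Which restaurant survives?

Round 1: Kiln vs Cedar — 7–10, Cedar advances.
Round 2: Cedar vs Grove — 11–6, Cedar advances.
Round 3: Cedar vs Maru — 7–10, Maru advances.
The agenda winner is Maru.

Maru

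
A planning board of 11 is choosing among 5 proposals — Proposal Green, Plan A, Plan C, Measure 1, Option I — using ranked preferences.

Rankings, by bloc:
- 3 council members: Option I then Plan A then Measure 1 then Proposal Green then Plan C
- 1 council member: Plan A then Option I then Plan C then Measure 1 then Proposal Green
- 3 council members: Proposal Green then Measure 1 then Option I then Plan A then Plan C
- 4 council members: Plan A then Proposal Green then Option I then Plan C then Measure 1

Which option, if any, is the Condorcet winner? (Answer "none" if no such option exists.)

none

Head-to-head results (11 council members):
Proposal Green vs Plan A: Proposal Green is ranked higher on 3 ballots, Plan A on 8. Plan A wins 8–3.
Proposal Green vs Plan C: Proposal Green is ranked higher on 3+3+4 = 10 ballots, Plan C on 1. Proposal Green wins 10–1.
Proposal Green–Measure 1: Proposal Green 7–4.
Proposal Green–Option I: Proposal Green 7–4.
Plan A vs Plan C: Plan A preferred on 3+1+3+4 = 11 ballots; Plan A wins 11–0.
Plan A vs Measure 1: 8 to 3, Plan A.
Plan A vs Option I: 5 to 6, Option I.
Plan C vs Measure 1: Plan C is ranked higher on 1+4 = 5 ballots, Measure 1 on 6. Measure 1 wins 6–5.
Plan C–Option I: Option I 11–0.
Measure 1 vs Option I: Option I wins 8–3.
Every option loses at least once (Proposal Green loses to Plan A; Plan A loses to Option I; Plan C loses to Proposal Green; Measure 1 loses to Proposal Green; Option I loses to Proposal Green). The majority relation contains the cycle Proposal Green → Option I → Plan A → Proposal Green, so there is no Condorcet winner.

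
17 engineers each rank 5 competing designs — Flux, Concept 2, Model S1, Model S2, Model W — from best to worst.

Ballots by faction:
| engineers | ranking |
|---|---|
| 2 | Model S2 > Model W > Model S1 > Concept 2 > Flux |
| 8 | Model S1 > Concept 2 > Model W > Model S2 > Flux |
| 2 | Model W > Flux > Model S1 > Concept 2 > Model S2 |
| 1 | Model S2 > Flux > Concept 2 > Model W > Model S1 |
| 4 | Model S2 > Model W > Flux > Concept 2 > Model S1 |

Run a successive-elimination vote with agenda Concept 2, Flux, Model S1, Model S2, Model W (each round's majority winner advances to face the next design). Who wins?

Model W

Round 1: Concept 2 vs Flux — 10–7, Concept 2 advances.
Round 2: Concept 2 vs Model S1 — 5–12, Model S1 advances.
Round 3: Model S1 vs Model S2 — 10–7, Model S1 advances.
Round 4: Model S1 vs Model W — 8–9, Model W advances.
The agenda winner is Model W.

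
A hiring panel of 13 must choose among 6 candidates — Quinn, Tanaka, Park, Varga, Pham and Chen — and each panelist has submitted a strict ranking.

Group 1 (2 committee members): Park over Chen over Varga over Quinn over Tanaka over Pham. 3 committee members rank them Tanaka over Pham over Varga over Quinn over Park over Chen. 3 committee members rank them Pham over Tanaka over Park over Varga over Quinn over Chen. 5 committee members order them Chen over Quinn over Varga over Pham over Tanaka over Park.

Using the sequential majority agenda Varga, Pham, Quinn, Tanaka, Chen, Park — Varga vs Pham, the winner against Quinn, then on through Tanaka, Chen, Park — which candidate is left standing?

Round 1: Varga vs Pham — 7–6, Varga advances.
Round 2: Varga vs Quinn — 8–5, Varga advances.
Round 3: Varga vs Tanaka — 7–6, Varga advances.
Round 4: Varga vs Chen — 6–7, Chen advances.
Round 5: Chen vs Park — 5–8, Park advances.
Park survives the agenda.

Park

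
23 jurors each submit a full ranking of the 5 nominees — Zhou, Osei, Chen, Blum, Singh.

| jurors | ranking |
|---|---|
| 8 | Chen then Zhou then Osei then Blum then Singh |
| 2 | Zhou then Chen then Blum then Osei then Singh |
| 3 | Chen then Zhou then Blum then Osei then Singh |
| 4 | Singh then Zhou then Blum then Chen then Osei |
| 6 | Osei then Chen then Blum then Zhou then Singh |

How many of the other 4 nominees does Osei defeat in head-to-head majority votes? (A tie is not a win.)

Osei against each rival (23 jurors):
Osei vs Zhou: Osei preferred on 6 ballots; Zhou wins 17–6.
Osei–Chen: Chen 17–6.
Osei–Blum: Osei 14–9.
Osei vs Singh: Osei, 19–4.
Osei beats Blum, Singh; loses to Zhou, Chen — 2 pairwise wins.

2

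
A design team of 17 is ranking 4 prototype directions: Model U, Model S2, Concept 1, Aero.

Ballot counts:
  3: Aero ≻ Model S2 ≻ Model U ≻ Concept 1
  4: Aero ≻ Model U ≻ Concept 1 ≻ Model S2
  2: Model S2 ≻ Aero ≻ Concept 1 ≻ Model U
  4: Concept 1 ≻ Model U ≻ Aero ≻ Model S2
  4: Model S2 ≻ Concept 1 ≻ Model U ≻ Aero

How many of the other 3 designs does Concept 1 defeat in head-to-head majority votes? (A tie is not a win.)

Concept 1 against each rival (17 engineers):
Concept 1 vs Model U: Concept 1 wins 10–7.
Concept 1 vs Model S2: Model S2 wins 9–8.
Concept 1 vs Aero: Aero, 9–8.
Concept 1 beats Model U; loses to Model S2, Aero — 1 pairwise win.

1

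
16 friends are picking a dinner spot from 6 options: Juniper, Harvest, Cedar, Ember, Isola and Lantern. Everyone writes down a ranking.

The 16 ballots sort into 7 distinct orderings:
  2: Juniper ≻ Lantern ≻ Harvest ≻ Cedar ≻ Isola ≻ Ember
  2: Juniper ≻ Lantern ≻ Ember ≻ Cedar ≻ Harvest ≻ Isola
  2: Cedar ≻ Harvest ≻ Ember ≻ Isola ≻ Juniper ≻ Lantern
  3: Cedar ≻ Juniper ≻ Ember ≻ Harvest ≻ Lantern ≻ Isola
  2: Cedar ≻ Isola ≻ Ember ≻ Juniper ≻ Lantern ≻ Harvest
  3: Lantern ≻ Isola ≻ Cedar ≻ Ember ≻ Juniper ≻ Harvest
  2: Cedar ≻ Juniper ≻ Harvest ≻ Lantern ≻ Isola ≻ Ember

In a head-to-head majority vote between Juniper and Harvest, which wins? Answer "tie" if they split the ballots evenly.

Ballots ranking Juniper above Harvest: 2 + 2 + 3 + 2 + 3 + 2 = 14.
Ballots ranking Harvest above Juniper: 16 − 14 = 2.
Juniper wins the head-to-head 14–2.

Juniper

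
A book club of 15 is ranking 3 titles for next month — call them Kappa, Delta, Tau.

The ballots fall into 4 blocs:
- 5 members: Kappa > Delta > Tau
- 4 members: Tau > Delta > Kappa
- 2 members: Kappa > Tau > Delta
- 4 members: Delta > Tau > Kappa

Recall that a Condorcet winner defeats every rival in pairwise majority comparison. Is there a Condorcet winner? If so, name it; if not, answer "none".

Check each pair by majority over 15 ballots:
Kappa vs Delta: 7 to 8, Delta.
Kappa vs Tau: 7 to 8, Tau.
Delta vs Tau: Delta is ranked higher on 5+4 = 9 ballots, Tau on 6. Delta wins 9–6.
Delta wins every pairwise contest, so Delta is the Condorcet winner.

Delta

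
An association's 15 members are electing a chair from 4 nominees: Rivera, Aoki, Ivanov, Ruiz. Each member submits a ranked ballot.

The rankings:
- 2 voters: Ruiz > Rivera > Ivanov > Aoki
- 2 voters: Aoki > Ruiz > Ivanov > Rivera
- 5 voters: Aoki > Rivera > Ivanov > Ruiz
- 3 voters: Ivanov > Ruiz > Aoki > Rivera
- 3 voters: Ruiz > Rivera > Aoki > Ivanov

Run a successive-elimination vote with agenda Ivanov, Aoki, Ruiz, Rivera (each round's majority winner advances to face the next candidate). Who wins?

Round 1: Ivanov vs Aoki — 5–10, Aoki advances.
Round 2: Aoki vs Ruiz — 7–8, Ruiz advances.
Round 3: Ruiz vs Rivera — 10–5, Ruiz advances.
The agenda winner is Ruiz.

Ruiz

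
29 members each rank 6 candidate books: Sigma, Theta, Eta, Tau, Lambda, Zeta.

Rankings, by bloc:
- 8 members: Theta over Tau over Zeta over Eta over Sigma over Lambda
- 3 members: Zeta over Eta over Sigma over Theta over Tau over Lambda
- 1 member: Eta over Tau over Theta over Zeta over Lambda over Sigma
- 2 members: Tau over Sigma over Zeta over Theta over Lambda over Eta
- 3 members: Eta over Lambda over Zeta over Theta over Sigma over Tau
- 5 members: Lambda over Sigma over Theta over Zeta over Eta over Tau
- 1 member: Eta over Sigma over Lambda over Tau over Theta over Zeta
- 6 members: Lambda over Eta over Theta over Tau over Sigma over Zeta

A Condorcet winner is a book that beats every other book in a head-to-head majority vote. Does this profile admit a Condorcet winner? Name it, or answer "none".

Head-to-head results (29 members):
Sigma vs Theta: 11 to 18, Theta.
Sigma vs Eta: Sigma is ranked higher on 2+5 = 7 ballots, Eta on 22. Eta wins 22–7.
Sigma vs Tau: Sigma is ranked higher on 3+3+5+1 = 12 ballots, Tau on 17. Tau wins 17–12.
Sigma vs Lambda: 8+3+2+1 = 14 for Sigma, 15 for Lambda — Lambda by 15–14.
Sigma vs Zeta: 14 to 15, Zeta.
Theta vs Eta: 15 to 14, Theta.
Theta vs Tau: 25 to 4, Theta.
Theta vs Lambda: Theta is ranked higher on 8+3+1+2 = 14 ballots, Lambda on 15. Lambda wins 15–14.
Theta vs Zeta: Theta is ranked higher on 8+1+5+1+6 = 21 ballots, Zeta on 8. Theta wins 21–8.
Eta vs Tau: 19 to 10, Eta.
Eta vs Lambda: Eta preferred on 8+3+1+3+1 = 16 ballots; Eta wins 16–13.
Eta vs Zeta: 1+3+1+6 = 11 for Eta, 18 for Zeta — Zeta by 18–11.
Tau vs Lambda: Tau is ranked higher on 8+3+1+2 = 14 ballots, Lambda on 15. Lambda wins 15–14.
Tau vs Zeta: Tau preferred on 8+1+2+1+6 = 18 ballots; Tau wins 18–11.
Lambda vs Zeta: 3+5+1+6 = 15 for Lambda, 14 for Zeta — Lambda by 15–14.
Each book drops at least one matchup (Sigma loses to Theta; Theta loses to Lambda; Eta loses to Theta; Tau loses to Theta; Lambda loses to Eta; Zeta loses to Theta); the cycle Theta beats Eta beats Lambda beats Theta rules out a Condorcet winner.

none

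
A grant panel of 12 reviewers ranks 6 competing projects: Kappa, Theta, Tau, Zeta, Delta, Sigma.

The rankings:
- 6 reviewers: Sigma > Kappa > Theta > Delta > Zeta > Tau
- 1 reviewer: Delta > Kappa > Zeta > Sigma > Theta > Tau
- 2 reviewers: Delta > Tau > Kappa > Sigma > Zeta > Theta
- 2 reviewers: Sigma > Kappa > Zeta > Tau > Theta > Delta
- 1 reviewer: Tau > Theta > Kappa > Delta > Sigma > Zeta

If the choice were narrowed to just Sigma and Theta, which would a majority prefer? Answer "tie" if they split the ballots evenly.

Sigma

Ballots ranking Sigma above Theta: 6 + 1 + 2 + 2 = 11.
Ballots ranking Theta above Sigma: 12 − 11 = 1.
Sigma wins the head-to-head 11–1.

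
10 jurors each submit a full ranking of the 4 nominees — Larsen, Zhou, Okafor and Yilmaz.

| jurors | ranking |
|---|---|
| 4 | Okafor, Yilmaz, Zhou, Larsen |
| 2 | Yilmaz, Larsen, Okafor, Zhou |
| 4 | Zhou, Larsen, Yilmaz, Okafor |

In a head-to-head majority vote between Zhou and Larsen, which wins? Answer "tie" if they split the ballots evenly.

Ballots ranking Zhou above Larsen: 4 + 4 = 8.
Ballots ranking Larsen above Zhou: 10 − 8 = 2.
Zhou wins the head-to-head 8–2.

Zhou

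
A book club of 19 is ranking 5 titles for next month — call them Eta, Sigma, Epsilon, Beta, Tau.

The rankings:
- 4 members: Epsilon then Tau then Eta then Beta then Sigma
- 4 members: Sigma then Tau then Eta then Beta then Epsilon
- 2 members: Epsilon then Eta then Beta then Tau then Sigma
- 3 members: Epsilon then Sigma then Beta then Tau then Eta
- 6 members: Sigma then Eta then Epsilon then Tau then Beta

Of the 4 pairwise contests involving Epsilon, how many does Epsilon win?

2

Epsilon against each rival (19 members):
Epsilon vs Eta: Epsilon preferred on 4+2+3 = 9 ballots; Eta wins 10–9.
Epsilon vs Sigma: Epsilon is ranked higher on 4+2+3 = 9 ballots, Sigma on 10. Sigma wins 10–9.
Epsilon vs Beta: Epsilon preferred on 4+2+3+6 = 15 ballots; Epsilon wins 15–4.
Epsilon vs Tau: Epsilon preferred on 4+2+3+6 = 15 ballots; Epsilon wins 15–4.
Epsilon beats Beta, Tau; loses to Eta, Sigma — 2 pairwise wins.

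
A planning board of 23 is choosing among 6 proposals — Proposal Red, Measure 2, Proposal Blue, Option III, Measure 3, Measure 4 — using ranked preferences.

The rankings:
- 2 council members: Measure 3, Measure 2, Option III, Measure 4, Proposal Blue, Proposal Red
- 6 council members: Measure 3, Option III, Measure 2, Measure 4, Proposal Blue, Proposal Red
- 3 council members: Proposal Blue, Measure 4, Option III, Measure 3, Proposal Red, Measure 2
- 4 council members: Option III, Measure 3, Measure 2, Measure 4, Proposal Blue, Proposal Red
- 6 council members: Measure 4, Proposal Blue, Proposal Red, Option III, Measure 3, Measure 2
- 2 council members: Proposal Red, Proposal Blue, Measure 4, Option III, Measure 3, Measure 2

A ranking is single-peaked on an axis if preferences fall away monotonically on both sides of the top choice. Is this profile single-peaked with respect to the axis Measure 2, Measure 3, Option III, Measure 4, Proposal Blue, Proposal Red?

yes

Axis positions: Measure 2=1, Measure 3=2, Option III=3, Measure 4=4, Proposal Blue=5, Proposal Red=6.
Ballot type 1 (peak Measure 3 at position 2): ranking walks positions 2-1-3-4-5-6, expanding outward from the peak — single-peaked.
Ballot type 2 (peak Measure 3 at position 2): ranking walks positions 2-3-1-4-5-6, expanding outward from the peak — single-peaked.
Ballot type 3 (peak Proposal Blue at position 5): ranking walks positions 5-4-3-2-6-1, expanding outward from the peak — single-peaked.
Ballot type 4 (peak Option III at position 3): ranking walks positions 3-2-1-4-5-6, expanding outward from the peak — single-peaked.
Ballot type 5 (peak Measure 4 at position 4): ranking walks positions 4-5-6-3-2-1, expanding outward from the peak — single-peaked.
Ballot type 6 (peak Proposal Red at position 6): ranking walks positions 6-5-4-3-2-1, expanding outward from the peak — single-peaked.
Every ranking is single-peaked on this axis.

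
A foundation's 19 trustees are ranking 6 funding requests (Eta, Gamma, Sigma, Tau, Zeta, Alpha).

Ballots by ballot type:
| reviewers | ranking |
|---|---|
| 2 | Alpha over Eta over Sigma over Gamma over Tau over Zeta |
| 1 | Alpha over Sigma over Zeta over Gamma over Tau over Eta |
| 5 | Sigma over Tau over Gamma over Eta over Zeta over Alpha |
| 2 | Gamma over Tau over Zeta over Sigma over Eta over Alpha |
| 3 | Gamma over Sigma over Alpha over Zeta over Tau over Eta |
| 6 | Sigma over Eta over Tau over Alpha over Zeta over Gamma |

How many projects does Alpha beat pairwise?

Alpha against each rival (19 reviewers):
Alpha–Eta: Eta 13–6.
Alpha vs Gamma: Alpha is ranked higher on 2+1+6 = 9 ballots, Gamma on 10. Gamma wins 10–9.
Alpha vs Sigma: Sigma wins 16–3.
Alpha vs Tau: 6 to 13, Tau.
Alpha vs Zeta: 12 to 7, Alpha.
Alpha beats Zeta; loses to Eta, Gamma, Sigma, Tau — 1 pairwise win.

1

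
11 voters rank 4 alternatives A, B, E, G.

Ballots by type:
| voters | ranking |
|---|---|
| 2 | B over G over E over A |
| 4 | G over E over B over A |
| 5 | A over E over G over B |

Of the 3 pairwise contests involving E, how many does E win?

E against each rival (11 voters):
E vs A: 2+4 = 6 for E, 5 for A — E by 6–5.
E vs B: 4+5 = 9 for E, 2 for B — E by 9–2.
E vs G: E is ranked higher on 5 ballots, G on 6. G wins 6–5.
E beats A, B; loses to G — 2 pairwise wins.

2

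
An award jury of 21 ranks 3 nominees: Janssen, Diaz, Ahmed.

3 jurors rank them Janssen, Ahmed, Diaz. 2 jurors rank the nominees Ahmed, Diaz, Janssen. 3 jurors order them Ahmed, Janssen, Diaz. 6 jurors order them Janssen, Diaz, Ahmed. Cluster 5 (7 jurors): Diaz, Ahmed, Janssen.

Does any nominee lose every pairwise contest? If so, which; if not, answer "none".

Pairwise majorities:
Janssen vs Diaz: Janssen wins 12–9.
Janssen–Ahmed: Ahmed 12–9.
Diaz–Ahmed: Diaz 13–8.
Every nominee wins at least one matchup (Janssen beats Diaz; Diaz beats Ahmed; Ahmed beats Janssen), so there is no Condorcet loser.

none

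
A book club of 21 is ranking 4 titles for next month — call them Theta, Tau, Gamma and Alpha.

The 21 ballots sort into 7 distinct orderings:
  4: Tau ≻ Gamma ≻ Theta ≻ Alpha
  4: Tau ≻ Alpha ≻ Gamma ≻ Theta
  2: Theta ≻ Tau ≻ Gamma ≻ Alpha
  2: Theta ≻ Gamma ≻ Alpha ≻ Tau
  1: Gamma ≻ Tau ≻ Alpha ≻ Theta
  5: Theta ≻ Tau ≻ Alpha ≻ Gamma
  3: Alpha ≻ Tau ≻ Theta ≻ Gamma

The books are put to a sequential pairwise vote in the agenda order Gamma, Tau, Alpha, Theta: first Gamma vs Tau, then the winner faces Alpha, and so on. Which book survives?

Round 1: Gamma vs Tau — 3–18, Tau advances.
Round 2: Tau vs Alpha — 16–5, Tau advances.
Round 3: Tau vs Theta — 12–9, Tau advances.
Tau survives the agenda.

Tau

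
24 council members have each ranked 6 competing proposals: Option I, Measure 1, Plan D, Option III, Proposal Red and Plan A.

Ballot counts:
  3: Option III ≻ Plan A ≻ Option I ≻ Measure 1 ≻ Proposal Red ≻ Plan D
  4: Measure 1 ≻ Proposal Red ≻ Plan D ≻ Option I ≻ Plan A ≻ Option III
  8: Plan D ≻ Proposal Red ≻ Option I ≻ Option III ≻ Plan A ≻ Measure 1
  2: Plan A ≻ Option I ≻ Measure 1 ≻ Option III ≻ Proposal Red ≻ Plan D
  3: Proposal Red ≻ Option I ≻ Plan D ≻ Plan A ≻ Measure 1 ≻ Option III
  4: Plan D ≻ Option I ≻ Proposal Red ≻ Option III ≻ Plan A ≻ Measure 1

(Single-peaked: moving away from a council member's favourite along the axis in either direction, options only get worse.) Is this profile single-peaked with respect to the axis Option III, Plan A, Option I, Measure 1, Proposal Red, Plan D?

no

Axis positions: Option III=1, Plan A=2, Option I=3, Measure 1=4, Proposal Red=5, Plan D=6.
Faction 1 (peak Option III at position 1): ranking walks positions 1-2-3-4-5-6, expanding outward from the peak — single-peaked.
Faction 2 (peak Measure 1 at position 4): ranking walks positions 4-5-6-3-2-1, expanding outward from the peak — single-peaked.
Faction 3: ranking walks positions 6-5-3-1-2-4; Option I is ranked above Measure 1 even though Measure 1 lies between Option I and the peak Plan D on the axis — preferences dip and rise again. Not single-peaked.
Faction 4 (peak Plan A at position 2): ranking walks positions 2-3-4-1-5-6, expanding outward from the peak — single-peaked.
Faction 5: ranking walks positions 5-3-6-2-4-1; Option I is ranked above Measure 1 even though Measure 1 lies between Option I and the peak Proposal Red on the axis — preferences dip and rise again. Not single-peaked.
Faction 6: ranking walks positions 6-3-5-1-2-4; Option I is ranked above Proposal Red even though Proposal Red lies between Option I and the peak Plan D on the axis — preferences dip and rise again. Not single-peaked.
Faction 3 violates single-peakedness, so the profile is not single-peaked on this axis.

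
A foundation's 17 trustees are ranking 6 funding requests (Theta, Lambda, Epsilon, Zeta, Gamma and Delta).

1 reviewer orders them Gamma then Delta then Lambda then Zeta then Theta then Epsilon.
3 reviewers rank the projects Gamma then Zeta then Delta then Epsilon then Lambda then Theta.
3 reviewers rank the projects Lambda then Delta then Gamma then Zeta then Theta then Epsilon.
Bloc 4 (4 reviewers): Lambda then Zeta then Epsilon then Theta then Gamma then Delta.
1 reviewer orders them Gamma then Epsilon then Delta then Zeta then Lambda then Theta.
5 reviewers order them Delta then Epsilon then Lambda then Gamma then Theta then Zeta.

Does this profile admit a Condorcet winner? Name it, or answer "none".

none

Check each pair by majority over 17 ballots:
Theta vs Lambda: Lambda wins 17–0.
Theta vs Epsilon: Epsilon, 13–4.
Theta vs Zeta: Zeta wins 12–5.
Theta–Gamma: Gamma 13–4.
Theta vs Delta: Delta, 13–4.
Lambda–Epsilon: Epsilon 9–8.
Lambda vs Zeta: Lambda, 13–4.
Lambda vs Gamma: Lambda wins 12–5.
Lambda–Delta: Delta 10–7.
Epsilon vs Zeta: Zeta wins 11–6.
Epsilon–Gamma: Epsilon 9–8.
Epsilon vs Delta: Delta wins 12–5.
Zeta–Gamma: Gamma 13–4.
Zeta vs Delta: Delta, 10–7.
Gamma vs Delta: Gamma wins 9–8.
Each project drops at least one matchup (Theta loses to Lambda; Lambda loses to Epsilon; Epsilon loses to Zeta; Zeta loses to Lambda; Gamma loses to Lambda; Delta loses to Gamma); the cycle Lambda > Zeta > Epsilon > Lambda rules out a Condorcet winner.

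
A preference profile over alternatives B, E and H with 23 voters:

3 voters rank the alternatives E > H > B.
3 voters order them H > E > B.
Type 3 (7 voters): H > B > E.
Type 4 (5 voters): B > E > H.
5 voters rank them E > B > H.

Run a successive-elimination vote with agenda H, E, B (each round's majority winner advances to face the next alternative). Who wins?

B

Round 1: H vs E — 10–13, E advances.
Round 2: E vs B — 11–12, B advances.
The agenda winner is B.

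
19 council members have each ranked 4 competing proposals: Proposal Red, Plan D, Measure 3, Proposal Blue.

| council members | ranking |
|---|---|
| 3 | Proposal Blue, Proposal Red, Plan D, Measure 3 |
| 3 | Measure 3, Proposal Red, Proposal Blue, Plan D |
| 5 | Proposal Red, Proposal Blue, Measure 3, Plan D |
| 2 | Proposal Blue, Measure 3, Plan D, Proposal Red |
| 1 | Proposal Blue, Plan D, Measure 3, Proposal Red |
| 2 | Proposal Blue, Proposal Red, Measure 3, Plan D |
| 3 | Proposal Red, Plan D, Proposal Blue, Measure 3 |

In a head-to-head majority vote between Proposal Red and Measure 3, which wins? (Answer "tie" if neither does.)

Proposal Red

Ballots ranking Proposal Red above Measure 3: 3 + 5 + 2 + 3 = 13.
Ballots ranking Measure 3 above Proposal Red: 19 − 13 = 6.
Proposal Red wins the head-to-head 13–6.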